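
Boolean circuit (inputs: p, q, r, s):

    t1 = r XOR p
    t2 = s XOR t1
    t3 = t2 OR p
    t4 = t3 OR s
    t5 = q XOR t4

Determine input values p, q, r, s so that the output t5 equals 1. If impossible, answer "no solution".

p=1, q=0, r=1, s=0

t5 = q XOR t4 must be 1, so q and t4 differ.
Check with p=1, q=0, r=1, s=0:
t1 = r XOR p = 1 XOR 1 = 0
t2 = s XOR t1 = 0 XOR 0 = 0
t3 = t2 OR p = 0 OR 1 = 1
t4 = t3 OR s = 1 OR 0 = 1
t5 = q XOR t4 = 0 XOR 1 = 1
So t5 = 1 as required.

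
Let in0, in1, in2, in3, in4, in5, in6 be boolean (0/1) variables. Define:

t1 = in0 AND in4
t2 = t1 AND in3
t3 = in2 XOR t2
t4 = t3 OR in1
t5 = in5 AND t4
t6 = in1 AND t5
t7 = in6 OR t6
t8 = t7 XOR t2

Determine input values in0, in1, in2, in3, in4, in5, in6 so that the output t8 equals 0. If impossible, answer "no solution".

t8 = t7 XOR t2 must be 0, so t7 and t2 are equal.
Check with in0=1, in1=1, in2=1, in3=1, in4=1, in5=1, in6=0:
t1 = in0 AND in4 = 1 AND 1 = 1
t2 = t1 AND in3 = 1 AND 1 = 1
t3 = in2 XOR t2 = 1 XOR 1 = 0
t4 = t3 OR in1 = 0 OR 1 = 1
t5 = in5 AND t4 = 1 AND 1 = 1
t6 = in1 AND t5 = 1 AND 1 = 1
t7 = in6 OR t6 = 0 OR 1 = 1
t8 = t7 XOR t2 = 1 XOR 1 = 0
So t8 = 0 as required.

in0=1, in1=1, in2=1, in3=1, in4=1, in5=1, in6=0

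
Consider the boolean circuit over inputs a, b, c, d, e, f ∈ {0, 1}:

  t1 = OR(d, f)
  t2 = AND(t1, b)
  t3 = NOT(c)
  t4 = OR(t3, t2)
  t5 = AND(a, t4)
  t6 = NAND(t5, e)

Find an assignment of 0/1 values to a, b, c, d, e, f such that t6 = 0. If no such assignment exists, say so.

a=1, b=0, c=0, d=1, e=1, f=0

Check with a=1, b=0, c=0, d=1, e=1, f=0:
t1 = OR(d, f) = OR(1, 0) = 1
t2 = AND(t1, b) = AND(1, 0) = 0
t3 = NOT(c) = NOT 0 = 1
t4 = OR(t3, t2) = OR(1, 0) = 1
t5 = AND(a, t4) = AND(1, 1) = 1
t6 = NAND(t5, e) = NAND(1, 1) = 0
So t6 = 0 as required.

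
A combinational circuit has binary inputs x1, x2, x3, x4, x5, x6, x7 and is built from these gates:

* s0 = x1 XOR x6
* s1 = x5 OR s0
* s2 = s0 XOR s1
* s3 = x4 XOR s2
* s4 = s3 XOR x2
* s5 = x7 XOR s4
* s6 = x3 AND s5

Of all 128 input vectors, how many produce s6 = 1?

s6 = x3 AND s5 must be 1, so both x3 = 1 and s5 = 1.
s5 = x7 XOR s4 must be 1, so x7 and s4 differ.
Enumerating the 128 input combinations, 32 give s6 = 1 and 96 give s6 = 0.

32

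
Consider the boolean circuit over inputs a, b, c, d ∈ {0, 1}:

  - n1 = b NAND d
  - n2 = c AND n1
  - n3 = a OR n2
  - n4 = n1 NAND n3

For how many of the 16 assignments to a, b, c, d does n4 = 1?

7

n4 = n1 NAND n3 must be 1, so at least one of n1, n3 is 0.
Enumerating the 16 input combinations, 7 give n4 = 1 and 9 give n4 = 0.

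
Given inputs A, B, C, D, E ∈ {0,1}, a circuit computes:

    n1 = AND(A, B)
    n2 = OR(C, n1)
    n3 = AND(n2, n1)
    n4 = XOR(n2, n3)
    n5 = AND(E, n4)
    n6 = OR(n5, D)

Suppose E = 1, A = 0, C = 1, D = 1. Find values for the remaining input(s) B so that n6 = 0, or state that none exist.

no solution exists

With E = 1, A = 0, C = 1, D = 1 fixed, none of the 2 settings of B give n6 = 0.
For example, with B=0:
n1 = AND(A, B) = AND(0, 0) = 0
n2 = OR(C, n1) = OR(1, 0) = 1
n3 = AND(n2, n1) = AND(1, 0) = 0
n4 = XOR(n2, n3) = XOR(1, 0) = 1
n5 = AND(E, n4) = AND(1, 1) = 1
n6 = OR(n5, D) = OR(1, 1) = 1
giving n6 = 1 ≠ 0.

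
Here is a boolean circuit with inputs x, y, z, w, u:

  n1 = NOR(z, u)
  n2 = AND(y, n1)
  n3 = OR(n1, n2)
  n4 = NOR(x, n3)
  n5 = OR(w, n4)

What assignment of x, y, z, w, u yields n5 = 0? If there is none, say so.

x=1 y=0 z=1 w=0 u=1

Check with x=1 y=0 z=1 w=0 u=1:
n1 = NOR(z, u) = NOR(1, 1) = 0
n2 = AND(y, n1) = AND(0, 0) = 0
n3 = OR(n1, n2) = OR(0, 0) = 0
n4 = NOR(x, n3) = NOR(1, 0) = 0
n5 = OR(w, n4) = OR(0, 0) = 0
So n5 = 0 as required.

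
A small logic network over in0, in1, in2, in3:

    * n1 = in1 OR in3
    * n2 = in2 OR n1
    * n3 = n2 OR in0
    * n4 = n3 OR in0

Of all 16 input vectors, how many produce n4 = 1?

n4 = n3 OR in0 must be 1, so at least one of n3, in0 is 1.
Enumerating the 16 input combinations, 15 give n4 = 1 and 1 give n4 = 0.

15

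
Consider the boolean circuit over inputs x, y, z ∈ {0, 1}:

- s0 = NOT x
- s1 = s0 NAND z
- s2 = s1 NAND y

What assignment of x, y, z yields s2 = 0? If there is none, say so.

x=1, y=1, z=0

s2 = s1 NAND y must be 0, so both s1 = 1 and y = 1.
s1 = s0 NAND z must be 1, so at least one of s0, z is 0.
Check with x=1, y=1, z=0:
s0 = NOT x = NOT 1 = 0
s1 = s0 NAND z = 0 NAND 0 = 1
s2 = s1 NAND y = 1 NAND 1 = 0
So s2 = 0 as required.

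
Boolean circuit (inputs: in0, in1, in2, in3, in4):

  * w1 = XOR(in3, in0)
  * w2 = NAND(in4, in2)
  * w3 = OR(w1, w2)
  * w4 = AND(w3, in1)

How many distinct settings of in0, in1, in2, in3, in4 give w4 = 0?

18

w4 = AND(w3, in1) must be 0, so at least one of w3, in1 is 0.
Enumerating the 32 input combinations, 18 give w4 = 0 and 14 give w4 = 1.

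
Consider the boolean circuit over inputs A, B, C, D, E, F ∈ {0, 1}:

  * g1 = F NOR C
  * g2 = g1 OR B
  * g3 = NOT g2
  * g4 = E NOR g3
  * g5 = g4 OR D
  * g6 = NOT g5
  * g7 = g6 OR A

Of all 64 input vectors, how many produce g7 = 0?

21

g7 = g6 OR A must be 0, so both g6 = 0 and A = 0.
g6 = NOT g5 must be 0, so g5 = 1.
g5 = g4 OR D must be 1, so at least one of g4, D is 1.
Enumerating the 64 input combinations, 21 give g7 = 0 and 43 give g7 = 1.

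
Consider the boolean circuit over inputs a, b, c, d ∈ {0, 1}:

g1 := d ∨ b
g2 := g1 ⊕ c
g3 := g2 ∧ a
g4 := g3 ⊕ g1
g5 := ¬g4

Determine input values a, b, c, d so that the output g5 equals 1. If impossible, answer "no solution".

a=1, b=0, c=0, d=0

g5 = ¬g4 must be 1, so g4 = 0.
g4 = g3 ⊕ g1 must be 0, so g3 and g1 are equal.
Check with a=1, b=0, c=0, d=0:
g1 = d ∨ b = 0 ∨ 0 = 0
g2 = g1 ⊕ c = 0 ⊕ 0 = 0
g3 = g2 ∧ a = 0 ∧ 1 = 0
g4 = g3 ⊕ g1 = 0 ⊕ 0 = 0
g5 = ¬g4 = ¬0 = 1
So g5 = 1 as required.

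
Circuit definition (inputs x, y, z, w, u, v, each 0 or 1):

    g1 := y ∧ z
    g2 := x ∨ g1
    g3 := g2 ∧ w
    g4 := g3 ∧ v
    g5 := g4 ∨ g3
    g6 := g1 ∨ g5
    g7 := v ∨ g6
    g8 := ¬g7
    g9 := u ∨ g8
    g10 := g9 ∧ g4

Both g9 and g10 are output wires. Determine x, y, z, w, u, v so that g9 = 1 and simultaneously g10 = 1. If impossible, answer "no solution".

x=1 y=1 z=1 w=1 u=1 v=1

Check with x=1 y=1 z=1 w=1 u=1 v=1:
g1 = y ∧ z = 1 ∧ 1 = 1
g2 = x ∨ g1 = 1 ∨ 1 = 1
g3 = g2 ∧ w = 1 ∧ 1 = 1
g4 = g3 ∧ v = 1 ∧ 1 = 1
g5 = g4 ∨ g3 = 1 ∨ 1 = 1
g6 = g1 ∨ g5 = 1 ∨ 1 = 1
g7 = v ∨ g6 = 1 ∨ 1 = 1
g8 = ¬g7 = ¬1 = 0
g9 = u ∨ g8 = 1 ∨ 0 = 1
g10 = g9 ∧ g4 = 1 ∧ 1 = 1
So g9 = 1 and g10 = 1.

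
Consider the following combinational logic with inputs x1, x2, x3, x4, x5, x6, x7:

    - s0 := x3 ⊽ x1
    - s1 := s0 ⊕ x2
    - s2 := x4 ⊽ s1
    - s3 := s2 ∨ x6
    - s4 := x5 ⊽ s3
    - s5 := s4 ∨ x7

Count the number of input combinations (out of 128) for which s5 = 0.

52

s5 = s4 ∨ x7 must be 0, so both s4 = 0 and x7 = 0.
s4 = x5 ⊽ s3 must be 0, so at least one of x5, s3 is 1.
Enumerating the 128 input combinations, 52 give s5 = 0 and 76 give s5 = 1.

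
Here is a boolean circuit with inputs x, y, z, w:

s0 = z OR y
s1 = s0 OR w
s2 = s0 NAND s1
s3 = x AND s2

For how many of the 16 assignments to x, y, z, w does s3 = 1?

s3 = x AND s2 must be 1, so both x = 1 and s2 = 1.
s2 = s0 NAND s1 must be 1, so at least one of s0, s1 is 0.
Enumerating the 16 input combinations, 2 give s3 = 1 and 14 give s3 = 0.

2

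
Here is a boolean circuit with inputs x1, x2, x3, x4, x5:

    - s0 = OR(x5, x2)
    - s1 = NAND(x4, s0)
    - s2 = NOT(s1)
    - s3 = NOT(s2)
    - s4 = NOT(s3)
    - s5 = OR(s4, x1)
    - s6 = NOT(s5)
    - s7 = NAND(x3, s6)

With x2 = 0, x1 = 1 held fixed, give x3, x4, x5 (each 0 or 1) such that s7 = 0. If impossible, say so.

no solution exists

With x2 = 0, x1 = 1 fixed, none of the 8 settings of x3, x4, x5 give s7 = 0.
For example, with x3=0, x4=0, x5=1:
s0 = OR(x5, x2) = OR(1, 0) = 1
s1 = NAND(x4, s0) = NAND(0, 1) = 1
s2 = NOT(s1) = NOT 1 = 0
s3 = NOT(s2) = NOT 0 = 1
s4 = NOT(s3) = NOT 1 = 0
s5 = OR(s4, x1) = OR(0, 1) = 1
s6 = NOT(s5) = NOT 1 = 0
s7 = NAND(x3, s6) = NAND(0, 0) = 1
giving s7 = 1 ≠ 0.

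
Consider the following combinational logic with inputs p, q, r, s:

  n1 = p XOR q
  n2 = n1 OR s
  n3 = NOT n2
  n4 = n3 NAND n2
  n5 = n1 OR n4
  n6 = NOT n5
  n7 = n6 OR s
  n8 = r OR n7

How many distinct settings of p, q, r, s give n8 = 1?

n8 = r OR n7 must be 1, so at least one of r, n7 is 1.
Enumerating the 16 input combinations, 12 give n8 = 1 and 4 give n8 = 0.

12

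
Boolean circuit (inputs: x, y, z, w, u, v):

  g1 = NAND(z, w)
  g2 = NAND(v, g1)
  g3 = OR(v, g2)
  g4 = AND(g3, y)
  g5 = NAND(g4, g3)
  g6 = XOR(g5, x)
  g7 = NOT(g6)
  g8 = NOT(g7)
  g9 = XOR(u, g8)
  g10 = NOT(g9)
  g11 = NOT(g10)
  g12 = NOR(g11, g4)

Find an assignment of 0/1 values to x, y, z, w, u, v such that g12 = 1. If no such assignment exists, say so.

x=1, y=0, z=1, w=0, u=0, v=1

g12 = NOR(g11, g4) must be 1, so both g11 = 0 and g4 = 0.
g11 = NOT(g10) must be 0, so g10 = 1.
Check with x=1, y=0, z=1, w=0, u=0, v=1:
g1 = NAND(z, w) = NAND(1, 0) = 1
g2 = NAND(v, g1) = NAND(1, 1) = 0
g3 = OR(v, g2) = OR(1, 0) = 1
g4 = AND(g3, y) = AND(1, 0) = 0
g5 = NAND(g4, g3) = NAND(0, 1) = 1
g6 = XOR(g5, x) = XOR(1, 1) = 0
g7 = NOT(g6) = NOT 0 = 1
g8 = NOT(g7) = NOT 1 = 0
g9 = XOR(u, g8) = XOR(0, 0) = 0
g10 = NOT(g9) = NOT 0 = 1
g11 = NOT(g10) = NOT 1 = 0
g12 = NOR(g11, g4) = NOR(0, 0) = 1
So g12 = 1 as required.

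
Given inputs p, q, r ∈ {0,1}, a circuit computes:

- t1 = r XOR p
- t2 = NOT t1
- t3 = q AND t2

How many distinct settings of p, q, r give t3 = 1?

2

t3 = q AND t2 must be 1, so both q = 1 and t2 = 1.
t2 = NOT t1 must be 1, so t1 = 0.
t1 = r XOR p must be 0, so r and p are equal.
Satisfying assignments:
  p=0, q=1, r=0
  p=1, q=1, r=1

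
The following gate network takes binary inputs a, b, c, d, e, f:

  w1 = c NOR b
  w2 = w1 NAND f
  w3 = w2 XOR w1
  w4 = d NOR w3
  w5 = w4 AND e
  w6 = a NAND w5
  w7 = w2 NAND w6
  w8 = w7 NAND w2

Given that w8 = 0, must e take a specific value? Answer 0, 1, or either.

1

w8 = w7 NAND w2 must be 0, so both w7 = 1 and w2 = 1.
w7 = w2 NAND w6 must be 1, so at least one of w2, w6 is 0.
w2 = w1 NAND f must be 1, so at least one of w1, f is 0.
Every assignment with w8 = 0 has e = 1; there are 1 such assignment(s).
  a=1, b=0, c=0, d=0, e=1, f=0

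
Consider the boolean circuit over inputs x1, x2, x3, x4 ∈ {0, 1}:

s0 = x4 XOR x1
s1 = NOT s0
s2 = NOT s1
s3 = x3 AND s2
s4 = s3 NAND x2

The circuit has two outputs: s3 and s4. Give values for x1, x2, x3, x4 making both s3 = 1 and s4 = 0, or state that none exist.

Check with x1=1 x2=1 x3=1 x4=0:
s0 = x4 XOR x1 = 0 XOR 1 = 1
s1 = NOT s0 = NOT 1 = 0
s2 = NOT s1 = NOT 0 = 1
s3 = x3 AND s2 = 1 AND 1 = 1
s4 = s3 NAND x2 = 1 NAND 1 = 0
So s3 = 1 and s4 = 0.

x1=1 x2=1 x3=1 x4=0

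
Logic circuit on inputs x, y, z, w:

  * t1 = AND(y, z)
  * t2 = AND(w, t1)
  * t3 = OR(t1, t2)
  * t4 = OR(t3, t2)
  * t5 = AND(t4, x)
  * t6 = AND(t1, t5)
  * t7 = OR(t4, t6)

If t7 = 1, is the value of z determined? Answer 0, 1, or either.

t7 = OR(t4, t6) must be 1, so at least one of t4, t6 is 1.
Every assignment with t7 = 1 has z = 1; there are 4 such assignment(s).
  x=0, y=1, z=1, w=0
  x=0, y=1, z=1, w=1
  x=1, y=1, z=1, w=0
  x=1, y=1, z=1, w=1

1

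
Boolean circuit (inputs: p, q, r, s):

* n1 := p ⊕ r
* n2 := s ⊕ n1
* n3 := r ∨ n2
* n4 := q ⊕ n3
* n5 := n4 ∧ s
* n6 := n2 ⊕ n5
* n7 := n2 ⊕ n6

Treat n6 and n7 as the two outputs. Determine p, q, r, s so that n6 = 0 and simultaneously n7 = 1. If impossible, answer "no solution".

Check with p=0 q=0 r=0 s=1:
n1 = p ⊕ r = 0 ⊕ 0 = 0
n2 = s ⊕ n1 = 1 ⊕ 0 = 1
n3 = r ∨ n2 = 0 ∨ 1 = 1
n4 = q ⊕ n3 = 0 ⊕ 1 = 1
n5 = n4 ∧ s = 1 ∧ 1 = 1
n6 = n2 ⊕ n5 = 1 ⊕ 1 = 0
n7 = n2 ⊕ n6 = 1 ⊕ 0 = 1
So n6 = 0 and n7 = 1.

p=0 q=0 r=0 s=1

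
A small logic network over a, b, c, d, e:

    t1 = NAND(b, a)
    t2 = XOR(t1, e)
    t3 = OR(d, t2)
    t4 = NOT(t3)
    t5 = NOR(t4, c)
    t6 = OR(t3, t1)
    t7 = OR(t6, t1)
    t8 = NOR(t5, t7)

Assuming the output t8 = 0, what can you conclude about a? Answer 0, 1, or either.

Both values of a occur among assignments with t8 = 0:
  a=0: a=0, b=0, c=0, d=0, e=0
  a=1: a=1, b=0, c=0, d=0, e=0

either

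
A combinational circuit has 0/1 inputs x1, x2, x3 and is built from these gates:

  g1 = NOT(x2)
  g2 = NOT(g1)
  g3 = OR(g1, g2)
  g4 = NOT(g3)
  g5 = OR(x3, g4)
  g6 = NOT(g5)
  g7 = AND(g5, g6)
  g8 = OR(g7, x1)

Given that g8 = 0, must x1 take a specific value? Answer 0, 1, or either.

0

g8 = OR(g7, x1) must be 0, so both g7 = 0 and x1 = 0.
Every assignment with g8 = 0 has x1 = 0; there are 4 such assignment(s).
  x1=0, x2=0, x3=0
  x1=0, x2=0, x3=1
  x1=0, x2=1, x3=0
  x1=0, x2=1, x3=1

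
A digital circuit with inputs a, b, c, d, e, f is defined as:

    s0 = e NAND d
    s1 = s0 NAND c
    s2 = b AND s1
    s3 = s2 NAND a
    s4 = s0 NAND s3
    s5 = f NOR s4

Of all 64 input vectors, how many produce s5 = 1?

s5 = f NOR s4 must be 1, so both f = 0 and s4 = 0.
s4 = s0 NAND s3 must be 0, so both s0 = 1 and s3 = 1.
s0 = e NAND d must be 1, so at least one of e, d is 0.
Enumerating the 64 input combinations, 21 give s5 = 1 and 43 give s5 = 0.

21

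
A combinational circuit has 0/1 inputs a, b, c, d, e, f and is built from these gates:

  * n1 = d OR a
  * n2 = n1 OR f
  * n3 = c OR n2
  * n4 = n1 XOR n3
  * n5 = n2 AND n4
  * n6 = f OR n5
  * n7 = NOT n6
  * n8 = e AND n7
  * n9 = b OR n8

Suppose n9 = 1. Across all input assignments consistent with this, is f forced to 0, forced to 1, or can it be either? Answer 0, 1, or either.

Both values of f occur among assignments with n9 = 1:
  f=0: a=0, b=0, c=0, d=0, e=1, f=0
  f=1: a=0, b=1, c=0, d=0, e=0, f=1

either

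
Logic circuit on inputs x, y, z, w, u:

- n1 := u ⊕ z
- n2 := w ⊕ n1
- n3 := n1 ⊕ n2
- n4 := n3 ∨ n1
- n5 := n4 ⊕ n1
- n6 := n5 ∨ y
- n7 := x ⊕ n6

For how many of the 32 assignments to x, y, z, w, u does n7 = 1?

n7 = x ⊕ n6 must be 1, so x and n6 differ.
Enumerating the 32 input combinations, 16 give n7 = 1 and 16 give n7 = 0.

16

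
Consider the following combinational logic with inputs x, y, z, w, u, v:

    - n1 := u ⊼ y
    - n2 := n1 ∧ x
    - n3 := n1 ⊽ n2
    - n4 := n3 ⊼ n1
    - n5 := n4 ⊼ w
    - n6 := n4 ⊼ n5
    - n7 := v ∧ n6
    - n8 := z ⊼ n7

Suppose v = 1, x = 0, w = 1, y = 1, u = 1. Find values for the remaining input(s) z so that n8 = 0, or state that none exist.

z=1

n8 = z ⊼ n7 must be 0, so both z = 1 and n7 = 1.
Check with v = 1, x = 0, w = 1, y = 1, u = 1 and z=1:
n1 = u ⊼ y = 1 ⊼ 1 = 0
n2 = n1 ∧ x = 0 ∧ 0 = 0
n3 = n1 ⊽ n2 = 0 ⊽ 0 = 1
n4 = n3 ⊼ n1 = 1 ⊼ 0 = 1
n5 = n4 ⊼ w = 1 ⊼ 1 = 0
n6 = n4 ⊼ n5 = 1 ⊼ 0 = 1
n7 = v ∧ n6 = 1 ∧ 1 = 1
n8 = z ⊼ n7 = 1 ⊼ 1 = 0
So n8 = 0.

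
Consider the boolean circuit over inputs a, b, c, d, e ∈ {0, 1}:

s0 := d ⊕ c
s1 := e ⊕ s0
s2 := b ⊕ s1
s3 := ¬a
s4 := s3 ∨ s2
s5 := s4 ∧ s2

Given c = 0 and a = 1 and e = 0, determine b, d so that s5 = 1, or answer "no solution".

b=1, d=0

s5 = s4 ∧ s2 must be 1, so both s4 = 1 and s2 = 1.
Check with c = 0 and a = 1 and e = 0 and b=1, d=0:
s0 = d ⊕ c = 0 ⊕ 0 = 0
s1 = e ⊕ s0 = 0 ⊕ 0 = 0
s2 = b ⊕ s1 = 1 ⊕ 0 = 1
s3 = ¬a = ¬1 = 0
s4 = s3 ∨ s2 = 0 ∨ 1 = 1
s5 = s4 ∧ s2 = 1 ∧ 1 = 1
So s5 = 1.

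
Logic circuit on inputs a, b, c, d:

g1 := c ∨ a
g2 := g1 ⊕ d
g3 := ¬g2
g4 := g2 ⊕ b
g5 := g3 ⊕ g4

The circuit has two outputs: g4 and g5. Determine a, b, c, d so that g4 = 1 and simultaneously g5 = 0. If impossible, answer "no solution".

a=1 b=1 c=0 d=1

Check with a=1 b=1 c=0 d=1:
g1 = c ∨ a = 0 ∨ 1 = 1
g2 = g1 ⊕ d = 1 ⊕ 1 = 0
g3 = ¬g2 = ¬0 = 1
g4 = g2 ⊕ b = 0 ⊕ 1 = 1
g5 = g3 ⊕ g4 = 1 ⊕ 1 = 0
So g4 = 1 and g5 = 0.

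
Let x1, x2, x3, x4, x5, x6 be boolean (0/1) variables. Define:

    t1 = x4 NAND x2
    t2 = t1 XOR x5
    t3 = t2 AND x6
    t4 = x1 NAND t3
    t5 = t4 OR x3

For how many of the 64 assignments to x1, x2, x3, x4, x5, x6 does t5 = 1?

60

t5 = t4 OR x3 must be 1, so at least one of t4, x3 is 1.
Enumerating the 64 input combinations, 60 give t5 = 1 and 4 give t5 = 0.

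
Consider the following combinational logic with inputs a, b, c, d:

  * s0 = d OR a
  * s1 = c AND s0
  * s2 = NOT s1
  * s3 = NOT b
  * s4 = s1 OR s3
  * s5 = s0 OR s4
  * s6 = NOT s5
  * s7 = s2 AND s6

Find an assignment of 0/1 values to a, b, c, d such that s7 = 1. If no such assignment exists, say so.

s7 = s2 AND s6 must be 1, so both s2 = 1 and s6 = 1.
s2 = NOT s1 must be 1, so s1 = 0.
s6 = NOT s5 must be 1, so s5 = 0.
Check with a=0, b=1, c=1, d=0:
s0 = d OR a = 0 OR 0 = 0
s1 = c AND s0 = 1 AND 0 = 0
s2 = NOT s1 = NOT 0 = 1
s3 = NOT b = NOT 1 = 0
s4 = s1 OR s3 = 0 OR 0 = 0
s5 = s0 OR s4 = 0 OR 0 = 0
s6 = NOT s5 = NOT 0 = 1
s7 = s2 AND s6 = 1 AND 1 = 1
So s7 = 1 as required.

a=0, b=1, c=1, d=0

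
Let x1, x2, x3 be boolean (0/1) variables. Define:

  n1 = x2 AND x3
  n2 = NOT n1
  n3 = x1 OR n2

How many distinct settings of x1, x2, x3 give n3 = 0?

1

n3 = x1 OR n2 must be 0, so both x1 = 0 and n2 = 0.
n2 = NOT n1 must be 0, so n1 = 1.
Satisfying assignments:
  x1=0, x2=1, x3=1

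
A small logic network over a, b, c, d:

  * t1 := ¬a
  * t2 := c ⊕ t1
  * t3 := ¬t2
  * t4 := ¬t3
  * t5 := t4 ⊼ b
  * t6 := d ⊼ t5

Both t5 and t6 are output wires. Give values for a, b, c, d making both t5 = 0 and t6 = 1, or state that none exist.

a=0 b=1 c=0 d=1

Check with a=0 b=1 c=0 d=1:
t1 = ¬a = ¬0 = 1
t2 = c ⊕ t1 = 0 ⊕ 1 = 1
t3 = ¬t2 = ¬1 = 0
t4 = ¬t3 = ¬0 = 1
t5 = t4 ⊼ b = 1 ⊼ 1 = 0
t6 = d ⊼ t5 = 1 ⊼ 0 = 1
So t5 = 0 and t6 = 1.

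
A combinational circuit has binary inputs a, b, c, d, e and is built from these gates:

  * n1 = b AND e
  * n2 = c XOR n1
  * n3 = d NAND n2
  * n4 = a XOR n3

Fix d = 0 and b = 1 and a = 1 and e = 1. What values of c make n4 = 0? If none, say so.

c=1

Check with d = 0 and b = 1 and a = 1 and e = 1 and c=1:
n1 = b AND e = 1 AND 1 = 1
n2 = c XOR n1 = 1 XOR 1 = 0
n3 = d NAND n2 = 0 NAND 0 = 1
n4 = a XOR n3 = 1 XOR 1 = 0
So n4 = 0.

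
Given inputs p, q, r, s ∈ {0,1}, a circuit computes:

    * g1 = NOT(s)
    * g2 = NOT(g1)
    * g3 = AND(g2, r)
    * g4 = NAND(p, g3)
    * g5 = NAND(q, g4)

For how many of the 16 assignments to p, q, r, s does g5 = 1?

g5 = NAND(q, g4) must be 1, so at least one of q, g4 is 0.
Enumerating the 16 input combinations, 9 give g5 = 1 and 7 give g5 = 0.

9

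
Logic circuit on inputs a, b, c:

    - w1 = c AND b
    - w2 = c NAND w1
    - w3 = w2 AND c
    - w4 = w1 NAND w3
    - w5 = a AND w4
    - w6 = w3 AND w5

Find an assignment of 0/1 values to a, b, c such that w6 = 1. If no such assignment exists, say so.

a=1, b=0, c=1

w6 = w3 AND w5 must be 1, so both w3 = 1 and w5 = 1.
w3 = w2 AND c must be 1, so both w2 = 1 and c = 1.
Check with a=1, b=0, c=1:
w1 = c AND b = 1 AND 0 = 0
w2 = c NAND w1 = 1 NAND 0 = 1
w3 = w2 AND c = 1 AND 1 = 1
w4 = w1 NAND w3 = 0 NAND 1 = 1
w5 = a AND w4 = 1 AND 1 = 1
w6 = w3 AND w5 = 1 AND 1 = 1
So w6 = 1 as required.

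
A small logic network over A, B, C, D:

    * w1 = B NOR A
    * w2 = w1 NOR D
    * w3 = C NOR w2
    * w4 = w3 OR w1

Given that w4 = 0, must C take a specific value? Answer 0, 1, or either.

either

Both values of C occur among assignments with w4 = 0:
  C=0: A=0, B=1, C=0, D=0
  C=1: A=0, B=1, C=1, D=0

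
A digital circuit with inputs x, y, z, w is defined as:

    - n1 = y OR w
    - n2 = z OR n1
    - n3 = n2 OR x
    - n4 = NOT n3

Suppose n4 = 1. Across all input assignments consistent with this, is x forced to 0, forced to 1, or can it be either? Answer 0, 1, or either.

n4 = NOT n3 must be 1, so n3 = 0.
n3 = n2 OR x must be 0, so both n2 = 0 and x = 0.
Every assignment with n4 = 1 has x = 0; there are 1 such assignment(s).
  x=0, y=0, z=0, w=0

0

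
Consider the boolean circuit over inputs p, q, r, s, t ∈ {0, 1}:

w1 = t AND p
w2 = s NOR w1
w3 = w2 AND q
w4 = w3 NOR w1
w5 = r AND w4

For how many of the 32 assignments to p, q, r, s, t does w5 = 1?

w5 = r AND w4 must be 1, so both r = 1 and w4 = 1.
w4 = w3 NOR w1 must be 1, so both w3 = 0 and w1 = 0.
w3 = w2 AND q must be 0, so at least one of w2, q is 0.
Enumerating the 32 input combinations, 9 give w5 = 1 and 23 give w5 = 0.

9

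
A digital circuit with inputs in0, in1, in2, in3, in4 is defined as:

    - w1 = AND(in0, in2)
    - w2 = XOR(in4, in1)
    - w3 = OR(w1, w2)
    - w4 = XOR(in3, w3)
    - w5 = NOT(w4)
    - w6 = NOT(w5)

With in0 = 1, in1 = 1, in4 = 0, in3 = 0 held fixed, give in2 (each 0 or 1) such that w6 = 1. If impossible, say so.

w6 = NOT(w5) must be 1, so w5 = 0.
Check with in0 = 1, in1 = 1, in4 = 0, in3 = 0 and in2=1:
w1 = AND(in0, in2) = AND(1, 1) = 1
w2 = XOR(in4, in1) = XOR(0, 1) = 1
w3 = OR(w1, w2) = OR(1, 1) = 1
w4 = XOR(in3, w3) = XOR(0, 1) = 1
w5 = NOT(w4) = NOT 1 = 0
w6 = NOT(w5) = NOT 0 = 1
So w6 = 1.

in2=1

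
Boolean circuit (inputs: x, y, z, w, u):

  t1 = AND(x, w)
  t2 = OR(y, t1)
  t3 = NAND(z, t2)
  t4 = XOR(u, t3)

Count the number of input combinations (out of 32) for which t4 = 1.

t4 = XOR(u, t3) must be 1, so u and t3 differ.
Enumerating the 32 input combinations, 16 give t4 = 1 and 16 give t4 = 0.

16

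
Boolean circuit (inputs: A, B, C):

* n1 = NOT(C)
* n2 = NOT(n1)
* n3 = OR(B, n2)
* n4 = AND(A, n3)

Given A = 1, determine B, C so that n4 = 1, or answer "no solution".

n4 = AND(A, n3) must be 1, so both A = 1 and n3 = 1.
Check with A = 1 and B=0, C=1:
n1 = NOT(C) = NOT 1 = 0
n2 = NOT(n1) = NOT 0 = 1
n3 = OR(B, n2) = OR(0, 1) = 1
n4 = AND(A, n3) = AND(1, 1) = 1
So n4 = 1.

B=0, C=1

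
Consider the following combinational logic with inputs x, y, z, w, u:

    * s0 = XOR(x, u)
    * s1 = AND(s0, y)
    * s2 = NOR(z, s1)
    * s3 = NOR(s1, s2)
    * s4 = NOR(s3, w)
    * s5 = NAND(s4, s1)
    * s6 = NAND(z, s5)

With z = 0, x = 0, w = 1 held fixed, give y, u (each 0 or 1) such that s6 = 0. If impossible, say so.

With z = 0, x = 0, w = 1 fixed, none of the 4 settings of y, u give s6 = 0.
For example, with y=0, u=0:
s0 = XOR(x, u) = XOR(0, 0) = 0
s1 = AND(s0, y) = AND(0, 0) = 0
s2 = NOR(z, s1) = NOR(0, 0) = 1
s3 = NOR(s1, s2) = NOR(0, 1) = 0
s4 = NOR(s3, w) = NOR(0, 1) = 0
s5 = NAND(s4, s1) = NAND(0, 0) = 1
s6 = NAND(z, s5) = NAND(0, 1) = 1
giving s6 = 1 ≠ 0.

no solution exists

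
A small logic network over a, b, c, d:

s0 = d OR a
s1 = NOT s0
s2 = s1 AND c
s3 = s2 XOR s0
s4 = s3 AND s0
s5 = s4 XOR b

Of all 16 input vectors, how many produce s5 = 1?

8

s5 = s4 XOR b must be 1, so s4 and b differ.
Enumerating the 16 input combinations, 8 give s5 = 1 and 8 give s5 = 0.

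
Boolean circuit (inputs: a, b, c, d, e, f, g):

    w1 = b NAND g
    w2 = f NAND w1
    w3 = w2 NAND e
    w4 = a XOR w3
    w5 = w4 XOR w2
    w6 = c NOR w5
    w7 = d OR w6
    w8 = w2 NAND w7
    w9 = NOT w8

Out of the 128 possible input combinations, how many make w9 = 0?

w9 = NOT w8 must be 0, so w8 = 1.
Enumerating the 128 input combinations, 78 give w9 = 0 and 50 give w9 = 1.

78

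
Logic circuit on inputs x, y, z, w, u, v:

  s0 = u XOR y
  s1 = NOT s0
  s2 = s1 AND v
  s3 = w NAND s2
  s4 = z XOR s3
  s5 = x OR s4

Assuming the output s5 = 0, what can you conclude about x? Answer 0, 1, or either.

s5 = x OR s4 must be 0, so both x = 0 and s4 = 0.
Every assignment with s5 = 0 has x = 0; there are 16 such assignment(s).

0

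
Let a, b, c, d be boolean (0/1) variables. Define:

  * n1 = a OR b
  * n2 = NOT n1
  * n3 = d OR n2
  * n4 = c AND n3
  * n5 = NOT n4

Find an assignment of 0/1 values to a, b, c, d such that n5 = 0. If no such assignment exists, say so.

Check with a=1, b=0, c=1, d=1:
n1 = a OR b = 1 OR 0 = 1
n2 = NOT n1 = NOT 1 = 0
n3 = d OR n2 = 1 OR 0 = 1
n4 = c AND n3 = 1 AND 1 = 1
n5 = NOT n4 = NOT 1 = 0
So n5 = 0 as required.

a=1, b=0, c=1, d=1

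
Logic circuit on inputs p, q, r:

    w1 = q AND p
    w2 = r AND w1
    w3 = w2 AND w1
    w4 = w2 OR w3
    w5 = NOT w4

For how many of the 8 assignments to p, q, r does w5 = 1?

w5 = NOT w4 must be 1, so w4 = 0.
w4 = w2 OR w3 must be 0, so both w2 = 0 and w3 = 0.
Enumerating the 8 input combinations, 7 give w5 = 1 and 1 give w5 = 0.

7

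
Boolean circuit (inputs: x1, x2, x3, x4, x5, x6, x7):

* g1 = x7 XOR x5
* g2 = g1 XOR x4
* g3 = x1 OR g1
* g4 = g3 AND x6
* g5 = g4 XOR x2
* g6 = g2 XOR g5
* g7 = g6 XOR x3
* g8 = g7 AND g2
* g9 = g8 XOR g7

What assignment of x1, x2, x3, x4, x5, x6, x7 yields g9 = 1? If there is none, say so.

x1=0, x2=1, x3=1, x4=1, x5=0, x6=1, x7=1

g9 = g8 XOR g7 must be 1, so g8 and g7 differ.
Check with x1=0, x2=1, x3=1, x4=1, x5=0, x6=1, x7=1:
g1 = x7 XOR x5 = 1 XOR 0 = 1
g2 = g1 XOR x4 = 1 XOR 1 = 0
g3 = x1 OR g1 = 0 OR 1 = 1
g4 = g3 AND x6 = 1 AND 1 = 1
g5 = g4 XOR x2 = 1 XOR 1 = 0
g6 = g2 XOR g5 = 0 XOR 0 = 0
g7 = g6 XOR x3 = 0 XOR 1 = 1
g8 = g7 AND g2 = 1 AND 0 = 0
g9 = g8 XOR g7 = 0 XOR 1 = 1
So g9 = 1 as required.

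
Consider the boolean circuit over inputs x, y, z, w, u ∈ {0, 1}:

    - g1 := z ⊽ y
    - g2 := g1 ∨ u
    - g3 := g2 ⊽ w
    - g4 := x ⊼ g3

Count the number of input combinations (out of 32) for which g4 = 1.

29

g4 = x ⊼ g3 must be 1, so at least one of x, g3 is 0.
Enumerating the 32 input combinations, 29 give g4 = 1 and 3 give g4 = 0.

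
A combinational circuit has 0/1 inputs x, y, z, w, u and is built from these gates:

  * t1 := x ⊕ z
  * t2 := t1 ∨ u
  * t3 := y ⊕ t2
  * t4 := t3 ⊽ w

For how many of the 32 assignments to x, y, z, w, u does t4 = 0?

t4 = t3 ⊽ w must be 0, so at least one of t3, w is 1.
Enumerating the 32 input combinations, 24 give t4 = 0 and 8 give t4 = 1.

24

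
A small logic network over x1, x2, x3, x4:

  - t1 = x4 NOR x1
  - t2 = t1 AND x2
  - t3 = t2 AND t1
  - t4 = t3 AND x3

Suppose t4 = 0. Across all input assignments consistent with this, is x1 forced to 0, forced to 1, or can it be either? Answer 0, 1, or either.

Both values of x1 occur among assignments with t4 = 0:
  x1=0: x1=0, x2=0, x3=0, x4=0
  x1=1: x1=1, x2=0, x3=0, x4=0

either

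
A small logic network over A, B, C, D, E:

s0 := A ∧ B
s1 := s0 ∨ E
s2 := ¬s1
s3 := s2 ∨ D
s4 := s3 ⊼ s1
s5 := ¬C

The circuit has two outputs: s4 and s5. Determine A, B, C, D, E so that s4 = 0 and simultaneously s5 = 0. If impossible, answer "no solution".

Check with A=1 B=0 C=1 D=1 E=1:
s0 = A ∧ B = 1 ∧ 0 = 0
s1 = s0 ∨ E = 0 ∨ 1 = 1
s2 = ¬s1 = ¬1 = 0
s3 = s2 ∨ D = 0 ∨ 1 = 1
s4 = s3 ⊼ s1 = 1 ⊼ 1 = 0
s5 = ¬C = ¬1 = 0
So s4 = 0 and s5 = 0.

A=1 B=0 C=1 D=1 E=1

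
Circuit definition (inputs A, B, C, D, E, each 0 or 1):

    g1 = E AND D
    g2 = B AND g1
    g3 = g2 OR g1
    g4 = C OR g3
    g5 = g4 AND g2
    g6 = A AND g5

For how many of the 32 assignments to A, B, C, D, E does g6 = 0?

30

g6 = A AND g5 must be 0, so at least one of A, g5 is 0.
Enumerating the 32 input combinations, 30 give g6 = 0 and 2 give g6 = 1.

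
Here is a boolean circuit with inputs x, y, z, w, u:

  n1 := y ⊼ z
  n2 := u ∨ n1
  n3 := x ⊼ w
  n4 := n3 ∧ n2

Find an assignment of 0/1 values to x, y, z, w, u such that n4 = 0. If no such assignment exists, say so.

x=1, y=0, z=1, w=1, u=1

n4 = n3 ∧ n2 must be 0, so at least one of n3, n2 is 0.
Check with x=1, y=0, z=1, w=1, u=1:
n1 = y ⊼ z = 0 ⊼ 1 = 1
n2 = u ∨ n1 = 1 ∨ 1 = 1
n3 = x ⊼ w = 1 ⊼ 1 = 0
n4 = n3 ∧ n2 = 0 ∧ 1 = 0
So n4 = 0 as required.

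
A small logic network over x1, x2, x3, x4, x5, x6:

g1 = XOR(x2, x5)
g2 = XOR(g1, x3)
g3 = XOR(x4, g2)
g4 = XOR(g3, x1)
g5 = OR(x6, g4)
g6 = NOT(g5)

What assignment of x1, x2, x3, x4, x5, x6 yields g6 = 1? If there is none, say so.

x1=0, x2=0, x3=0, x4=1, x5=1, x6=0

g6 = NOT(g5) must be 1, so g5 = 0.
g5 = OR(x6, g4) must be 0, so both x6 = 0 and g4 = 0.
Check with x1=0, x2=0, x3=0, x4=1, x5=1, x6=0:
g1 = XOR(x2, x5) = XOR(0, 1) = 1
g2 = XOR(g1, x3) = XOR(1, 0) = 1
g3 = XOR(x4, g2) = XOR(1, 1) = 0
g4 = XOR(g3, x1) = XOR(0, 0) = 0
g5 = OR(x6, g4) = OR(0, 0) = 0
g6 = NOT(g5) = NOT 0 = 1
So g6 = 1 as required.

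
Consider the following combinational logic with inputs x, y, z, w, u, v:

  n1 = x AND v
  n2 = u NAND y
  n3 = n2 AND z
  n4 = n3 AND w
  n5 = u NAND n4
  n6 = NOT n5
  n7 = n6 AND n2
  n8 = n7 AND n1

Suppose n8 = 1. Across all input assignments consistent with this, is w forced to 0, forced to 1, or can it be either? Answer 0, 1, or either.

1

n8 = n7 AND n1 must be 1, so both n7 = 1 and n1 = 1.
Every assignment with n8 = 1 has w = 1; there are 1 such assignment(s).
  x=1, y=0, z=1, w=1, u=1, v=1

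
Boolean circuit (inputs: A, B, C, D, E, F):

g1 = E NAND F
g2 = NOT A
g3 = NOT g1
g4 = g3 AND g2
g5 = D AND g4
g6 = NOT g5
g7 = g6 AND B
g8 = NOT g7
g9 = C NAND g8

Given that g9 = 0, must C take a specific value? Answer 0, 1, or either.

1

g9 = C NAND g8 must be 0, so both C = 1 and g8 = 1.
Every assignment with g9 = 0 has C = 1; there are 17 such assignment(s).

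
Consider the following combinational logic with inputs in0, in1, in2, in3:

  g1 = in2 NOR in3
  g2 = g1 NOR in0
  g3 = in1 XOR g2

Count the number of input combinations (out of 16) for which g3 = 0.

8

g3 = in1 XOR g2 must be 0, so in1 and g2 are equal.
Enumerating the 16 input combinations, 8 give g3 = 0 and 8 give g3 = 1.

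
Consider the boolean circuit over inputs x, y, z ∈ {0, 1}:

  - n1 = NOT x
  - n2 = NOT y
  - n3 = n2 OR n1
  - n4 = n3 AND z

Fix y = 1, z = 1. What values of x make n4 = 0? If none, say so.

x=1

n4 = n3 AND z must be 0, so at least one of n3, z is 0.
Check with y = 1, z = 1 and x=1:
n1 = NOT x = NOT 1 = 0
n2 = NOT y = NOT 1 = 0
n3 = n2 OR n1 = 0 OR 0 = 0
n4 = n3 AND z = 0 AND 1 = 0
So n4 = 0.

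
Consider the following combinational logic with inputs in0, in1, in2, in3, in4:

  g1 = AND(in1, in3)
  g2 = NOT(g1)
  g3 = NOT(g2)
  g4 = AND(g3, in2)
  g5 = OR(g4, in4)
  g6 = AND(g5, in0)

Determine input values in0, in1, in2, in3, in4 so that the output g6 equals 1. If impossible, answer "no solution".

g6 = AND(g5, in0) must be 1, so both g5 = 1 and in0 = 1.
g5 = OR(g4, in4) must be 1, so at least one of g4, in4 is 1.
Check with in0=1, in1=0, in2=1, in3=1, in4=1:
g1 = AND(in1, in3) = AND(0, 1) = 0
g2 = NOT(g1) = NOT 0 = 1
g3 = NOT(g2) = NOT 1 = 0
g4 = AND(g3, in2) = AND(0, 1) = 0
g5 = OR(g4, in4) = OR(0, 1) = 1
g6 = AND(g5, in0) = AND(1, 1) = 1
So g6 = 1 as required.

in0=1, in1=0, in2=1, in3=1, in4=1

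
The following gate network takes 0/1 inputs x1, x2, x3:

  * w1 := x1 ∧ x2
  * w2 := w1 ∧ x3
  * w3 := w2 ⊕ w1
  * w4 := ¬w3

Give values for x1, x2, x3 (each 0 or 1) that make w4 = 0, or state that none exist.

w4 = ¬w3 must be 0, so w3 = 1.
Check with x1=1 x2=1 x3=0:
w1 = x1 ∧ x2 = 1 ∧ 1 = 1
w2 = w1 ∧ x3 = 1 ∧ 0 = 0
w3 = w2 ⊕ w1 = 0 ⊕ 1 = 1
w4 = ¬w3 = ¬1 = 0
So w4 = 0 as required.

x1=1 x2=1 x3=0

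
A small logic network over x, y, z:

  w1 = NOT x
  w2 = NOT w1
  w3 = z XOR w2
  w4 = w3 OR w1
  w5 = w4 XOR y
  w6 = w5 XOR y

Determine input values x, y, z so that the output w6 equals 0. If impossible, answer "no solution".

w6 = w5 XOR y must be 0, so w5 and y are equal.
Check with x=1 y=0 z=1:
w1 = NOT x = NOT 1 = 0
w2 = NOT w1 = NOT 0 = 1
w3 = z XOR w2 = 1 XOR 1 = 0
w4 = w3 OR w1 = 0 OR 0 = 0
w5 = w4 XOR y = 0 XOR 0 = 0
w6 = w5 XOR y = 0 XOR 0 = 0
So w6 = 0 as required.

x=1 y=0 z=1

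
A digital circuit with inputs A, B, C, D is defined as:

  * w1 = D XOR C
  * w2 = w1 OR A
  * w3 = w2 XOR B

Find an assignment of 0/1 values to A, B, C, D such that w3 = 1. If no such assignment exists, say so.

w3 = w2 XOR B must be 1, so w2 and B differ.
Check with A=1 B=0 C=1 D=0:
w1 = D XOR C = 0 XOR 1 = 1
w2 = w1 OR A = 1 OR 1 = 1
w3 = w2 XOR B = 1 XOR 0 = 1
So w3 = 1 as required.

A=1 B=0 C=1 D=0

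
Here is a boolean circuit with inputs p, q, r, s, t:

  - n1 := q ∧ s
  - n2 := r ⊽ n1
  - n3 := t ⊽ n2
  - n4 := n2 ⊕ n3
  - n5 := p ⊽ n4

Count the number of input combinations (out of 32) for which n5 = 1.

n5 = p ⊽ n4 must be 1, so both p = 0 and n4 = 0.
n4 = n2 ⊕ n3 must be 0, so n2 and n3 are equal.
Satisfying assignments:
  p=0, q=0, r=1, s=0, t=1
  p=0, q=0, r=1, s=1, t=1
  p=0, q=1, r=0, s=1, t=1
  p=0, q=1, r=1, s=0, t=1
  p=0, q=1, r=1, s=1, t=1

5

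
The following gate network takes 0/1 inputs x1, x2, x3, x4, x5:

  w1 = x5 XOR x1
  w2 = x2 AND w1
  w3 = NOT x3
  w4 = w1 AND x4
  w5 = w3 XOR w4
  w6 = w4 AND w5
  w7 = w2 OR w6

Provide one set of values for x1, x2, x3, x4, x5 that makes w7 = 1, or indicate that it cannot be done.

w7 = w2 OR w6 must be 1, so at least one of w2, w6 is 1.
Check with x1=1, x2=1, x3=0, x4=0, x5=0:
w1 = x5 XOR x1 = 0 XOR 1 = 1
w2 = x2 AND w1 = 1 AND 1 = 1
w3 = NOT x3 = NOT 0 = 1
w4 = w1 AND x4 = 1 AND 0 = 0
w5 = w3 XOR w4 = 1 XOR 0 = 1
w6 = w4 AND w5 = 0 AND 1 = 0
w7 = w2 OR w6 = 1 OR 0 = 1
So w7 = 1 as required.

x1=1, x2=1, x3=0, x4=0, x5=0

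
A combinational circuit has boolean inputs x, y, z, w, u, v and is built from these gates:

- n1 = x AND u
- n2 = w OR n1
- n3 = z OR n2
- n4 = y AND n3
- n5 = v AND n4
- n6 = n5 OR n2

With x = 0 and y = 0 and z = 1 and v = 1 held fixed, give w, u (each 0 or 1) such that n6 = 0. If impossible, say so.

n6 = n5 OR n2 must be 0, so both n5 = 0 and n2 = 0.
n5 = v AND n4 must be 0, so at least one of v, n4 is 0.
Check with x = 0 and y = 0 and z = 1 and v = 1 and w=0, u=0:
n1 = x AND u = 0 AND 0 = 0
n2 = w OR n1 = 0 OR 0 = 0
n3 = z OR n2 = 1 OR 0 = 1
n4 = y AND n3 = 0 AND 1 = 0
n5 = v AND n4 = 1 AND 0 = 0
n6 = n5 OR n2 = 0 OR 0 = 0
So n6 = 0.

w=0 u=0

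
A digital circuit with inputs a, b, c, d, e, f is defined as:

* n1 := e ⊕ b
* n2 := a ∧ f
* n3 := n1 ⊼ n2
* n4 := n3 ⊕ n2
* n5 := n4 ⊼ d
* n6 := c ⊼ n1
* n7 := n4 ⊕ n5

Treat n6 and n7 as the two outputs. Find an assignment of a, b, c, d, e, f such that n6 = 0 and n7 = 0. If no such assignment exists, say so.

a=0, b=0, c=1, d=0, e=1, f=0

Check with a=0, b=0, c=1, d=0, e=1, f=0:
n1 = e ⊕ b = 1 ⊕ 0 = 1
n2 = a ∧ f = 0 ∧ 0 = 0
n3 = n1 ⊼ n2 = 1 ⊼ 0 = 1
n4 = n3 ⊕ n2 = 1 ⊕ 0 = 1
n5 = n4 ⊼ d = 1 ⊼ 0 = 1
n6 = c ⊼ n1 = 1 ⊼ 1 = 0
n7 = n4 ⊕ n5 = 1 ⊕ 1 = 0
So n6 = 0 and n7 = 0.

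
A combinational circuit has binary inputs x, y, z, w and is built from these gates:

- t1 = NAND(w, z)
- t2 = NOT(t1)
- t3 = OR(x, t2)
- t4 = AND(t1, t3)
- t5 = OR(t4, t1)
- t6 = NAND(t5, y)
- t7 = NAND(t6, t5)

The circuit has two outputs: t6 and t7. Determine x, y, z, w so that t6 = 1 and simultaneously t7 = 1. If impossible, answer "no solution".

Check with x=1, y=1, z=1, w=1:
t1 = NAND(w, z) = NAND(1, 1) = 0
t2 = NOT(t1) = NOT 0 = 1
t3 = OR(x, t2) = OR(1, 1) = 1
t4 = AND(t1, t3) = AND(0, 1) = 0
t5 = OR(t4, t1) = OR(0, 0) = 0
t6 = NAND(t5, y) = NAND(0, 1) = 1
t7 = NAND(t6, t5) = NAND(1, 0) = 1
So t6 = 1 and t7 = 1.

x=1, y=1, z=1, w=1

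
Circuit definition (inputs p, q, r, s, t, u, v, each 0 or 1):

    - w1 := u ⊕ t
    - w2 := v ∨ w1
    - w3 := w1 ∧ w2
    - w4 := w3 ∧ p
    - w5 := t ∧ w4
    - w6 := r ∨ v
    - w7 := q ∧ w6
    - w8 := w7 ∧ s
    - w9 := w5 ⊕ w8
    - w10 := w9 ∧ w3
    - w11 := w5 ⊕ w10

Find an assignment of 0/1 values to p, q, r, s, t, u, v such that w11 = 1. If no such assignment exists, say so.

Check with p=0, q=1, r=1, s=1, t=1, u=0, v=1:
w1 = u ⊕ t = 0 ⊕ 1 = 1
w2 = v ∨ w1 = 1 ∨ 1 = 1
w3 = w1 ∧ w2 = 1 ∧ 1 = 1
w4 = w3 ∧ p = 1 ∧ 0 = 0
w5 = t ∧ w4 = 1 ∧ 0 = 0
w6 = r ∨ v = 1 ∨ 1 = 1
w7 = q ∧ w6 = 1 ∧ 1 = 1
w8 = w7 ∧ s = 1 ∧ 1 = 1
w9 = w5 ⊕ w8 = 0 ⊕ 1 = 1
w10 = w9 ∧ w3 = 1 ∧ 1 = 1
w11 = w5 ⊕ w10 = 0 ⊕ 1 = 1
So w11 = 1 as required.

p=0, q=1, r=1, s=1, t=1, u=0, v=1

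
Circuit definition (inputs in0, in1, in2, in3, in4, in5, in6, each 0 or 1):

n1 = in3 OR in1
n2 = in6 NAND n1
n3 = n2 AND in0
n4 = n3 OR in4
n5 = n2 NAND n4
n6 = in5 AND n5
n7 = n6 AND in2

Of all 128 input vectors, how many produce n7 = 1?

n7 = n6 AND in2 must be 1, so both n6 = 1 and in2 = 1.
Enumerating the 128 input combinations, 17 give n7 = 1 and 111 give n7 = 0.

17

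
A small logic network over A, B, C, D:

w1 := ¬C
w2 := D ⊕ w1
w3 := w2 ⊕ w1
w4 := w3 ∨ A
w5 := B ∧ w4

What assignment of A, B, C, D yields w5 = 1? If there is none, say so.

A=1 B=1 C=1 D=0

w5 = B ∧ w4 must be 1, so both B = 1 and w4 = 1.
w4 = w3 ∨ A must be 1, so at least one of w3, A is 1.
Check with A=1 B=1 C=1 D=0:
w1 = ¬C = ¬1 = 0
w2 = D ⊕ w1 = 0 ⊕ 0 = 0
w3 = w2 ⊕ w1 = 0 ⊕ 0 = 0
w4 = w3 ∨ A = 0 ∨ 1 = 1
w5 = B ∧ w4 = 1 ∧ 1 = 1
So w5 = 1 as required.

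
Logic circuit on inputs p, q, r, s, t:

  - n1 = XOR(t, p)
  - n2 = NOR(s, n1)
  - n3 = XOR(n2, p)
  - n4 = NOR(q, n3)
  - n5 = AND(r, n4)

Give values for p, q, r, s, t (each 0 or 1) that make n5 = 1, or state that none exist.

p=0 q=0 r=1 s=1 t=1

Check with p=0 q=0 r=1 s=1 t=1:
n1 = XOR(t, p) = XOR(1, 0) = 1
n2 = NOR(s, n1) = NOR(1, 1) = 0
n3 = XOR(n2, p) = XOR(0, 0) = 0
n4 = NOR(q, n3) = NOR(0, 0) = 1
n5 = AND(r, n4) = AND(1, 1) = 1
So n5 = 1 as required.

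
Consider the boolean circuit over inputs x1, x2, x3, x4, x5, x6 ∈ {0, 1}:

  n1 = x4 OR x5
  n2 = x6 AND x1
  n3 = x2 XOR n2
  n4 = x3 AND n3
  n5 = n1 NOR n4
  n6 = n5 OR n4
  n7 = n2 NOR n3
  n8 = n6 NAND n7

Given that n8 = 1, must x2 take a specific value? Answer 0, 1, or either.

either

Both values of x2 occur among assignments with n8 = 1:
  x2=0: x1=0, x2=0, x3=0, x4=0, x5=1, x6=0
  x2=1: x1=0, x2=1, x3=0, x4=0, x5=0, x6=0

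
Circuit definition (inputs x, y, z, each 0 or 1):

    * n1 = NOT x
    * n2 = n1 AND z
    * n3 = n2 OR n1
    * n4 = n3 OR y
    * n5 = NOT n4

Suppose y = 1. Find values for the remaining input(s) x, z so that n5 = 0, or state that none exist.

x=1, z=0

n5 = NOT n4 must be 0, so n4 = 1.
Check with y = 1 and x=1, z=0:
n1 = NOT x = NOT 1 = 0
n2 = n1 AND z = 0 AND 0 = 0
n3 = n2 OR n1 = 0 OR 0 = 0
n4 = n3 OR y = 0 OR 1 = 1
n5 = NOT n4 = NOT 1 = 0
So n5 = 0.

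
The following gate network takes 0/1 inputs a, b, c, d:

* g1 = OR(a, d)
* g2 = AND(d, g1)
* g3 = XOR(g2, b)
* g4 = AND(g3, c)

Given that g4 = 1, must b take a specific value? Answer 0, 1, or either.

either

Both values of b occur among assignments with g4 = 1:
  b=0: a=0, b=0, c=1, d=1
  b=1: a=0, b=1, c=1, d=0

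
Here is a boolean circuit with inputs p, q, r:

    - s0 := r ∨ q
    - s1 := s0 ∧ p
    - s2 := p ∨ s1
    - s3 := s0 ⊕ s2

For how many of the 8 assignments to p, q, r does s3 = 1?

s3 = s0 ⊕ s2 must be 1, so s0 and s2 differ.
Satisfying assignments:
  p=0, q=0, r=1
  p=0, q=1, r=0
  p=0, q=1, r=1
  p=1, q=0, r=0

4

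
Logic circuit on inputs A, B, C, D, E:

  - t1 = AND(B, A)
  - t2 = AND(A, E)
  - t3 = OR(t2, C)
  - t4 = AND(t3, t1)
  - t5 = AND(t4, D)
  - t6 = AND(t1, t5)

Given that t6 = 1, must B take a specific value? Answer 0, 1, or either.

1

t6 = AND(t1, t5) must be 1, so both t1 = 1 and t5 = 1.
t1 = AND(B, A) must be 1, so both B = 1 and A = 1.
Every assignment with t6 = 1 has B = 1; there are 3 such assignment(s).
  A=1, B=1, C=0, D=1, E=1
  A=1, B=1, C=1, D=1, E=0
  A=1, B=1, C=1, D=1, E=1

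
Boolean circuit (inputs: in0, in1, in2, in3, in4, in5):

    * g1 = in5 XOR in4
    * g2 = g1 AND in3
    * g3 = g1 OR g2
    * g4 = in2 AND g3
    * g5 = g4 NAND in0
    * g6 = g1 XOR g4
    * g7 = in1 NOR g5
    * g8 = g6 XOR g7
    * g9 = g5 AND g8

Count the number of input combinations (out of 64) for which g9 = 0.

48

g9 = g5 AND g8 must be 0, so at least one of g5, g8 is 0.
Enumerating the 64 input combinations, 48 give g9 = 0 and 16 give g9 = 1.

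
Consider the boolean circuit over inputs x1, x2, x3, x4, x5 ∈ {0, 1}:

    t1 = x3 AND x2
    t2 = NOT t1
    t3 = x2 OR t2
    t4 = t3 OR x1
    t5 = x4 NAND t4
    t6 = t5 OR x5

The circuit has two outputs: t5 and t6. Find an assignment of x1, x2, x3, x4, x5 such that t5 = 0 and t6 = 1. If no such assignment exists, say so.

x1=1, x2=0, x3=1, x4=1, x5=1

Check with x1=1, x2=0, x3=1, x4=1, x5=1:
t1 = x3 AND x2 = 1 AND 0 = 0
t2 = NOT t1 = NOT 0 = 1
t3 = x2 OR t2 = 0 OR 1 = 1
t4 = t3 OR x1 = 1 OR 1 = 1
t5 = x4 NAND t4 = 1 NAND 1 = 0
t6 = t5 OR x5 = 0 OR 1 = 1
So t5 = 0 and t6 = 1.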